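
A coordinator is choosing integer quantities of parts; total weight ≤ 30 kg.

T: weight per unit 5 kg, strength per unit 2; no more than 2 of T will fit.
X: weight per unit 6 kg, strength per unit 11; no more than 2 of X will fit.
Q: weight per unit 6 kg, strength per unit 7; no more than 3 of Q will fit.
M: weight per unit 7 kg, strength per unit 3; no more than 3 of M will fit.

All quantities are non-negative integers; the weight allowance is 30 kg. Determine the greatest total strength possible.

43

2×X and 3×Q: weight 30 ≤ 30, strength 2·11 + 3·7 = 43.
1×T, 2×X, and 2×Q: weight 29 ≤ 30, strength 1·2 + 2·11 + 2·7 = 38.
Best is 43.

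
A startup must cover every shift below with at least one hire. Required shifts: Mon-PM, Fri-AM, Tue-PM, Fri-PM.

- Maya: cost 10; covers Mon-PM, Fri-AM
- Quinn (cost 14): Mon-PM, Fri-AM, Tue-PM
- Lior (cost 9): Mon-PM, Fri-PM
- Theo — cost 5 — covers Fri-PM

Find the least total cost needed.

19

The greedy cost-per-new-shift heuristic would pick Lior and Quinn for 23, but a cheaper cover exists.
Choose Quinn and Theo: together they cover Mon-PM, Fri-AM, Tue-PM, Fri-PM — every shift.
Total cost: 14 + 5 = 19.
No cover costs less than 19.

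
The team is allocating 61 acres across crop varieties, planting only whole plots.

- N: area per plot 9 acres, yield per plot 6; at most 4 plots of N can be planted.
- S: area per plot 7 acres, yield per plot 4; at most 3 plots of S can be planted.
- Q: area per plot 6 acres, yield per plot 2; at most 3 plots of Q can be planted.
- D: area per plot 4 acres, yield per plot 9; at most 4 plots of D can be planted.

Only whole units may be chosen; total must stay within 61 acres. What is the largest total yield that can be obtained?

64

This is a bounded integer knapsack.
4×N, 1×S, and 4×D: area 59 ≤ 61, yield 4·6 + 1·4 + 4·9 = 64.
2×N, 3×S, 1×Q, and 4×D: area 61 ≤ 61, yield 2·6 + 3·4 + 1·2 + 4·9 = 62.
Best is 64.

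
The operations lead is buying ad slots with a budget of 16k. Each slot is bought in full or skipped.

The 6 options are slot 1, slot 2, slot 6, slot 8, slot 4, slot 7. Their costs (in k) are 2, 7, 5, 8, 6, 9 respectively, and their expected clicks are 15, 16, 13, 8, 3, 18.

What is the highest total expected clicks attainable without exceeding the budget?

This is an integer program with binary decision variables.
Allowing fractional choices, the relaxed optimum would be about 48.0, but ad slots are indivisible.
slot 1 + slot 6 + slot 7: cost 2 + 5 + 9 = 16 ≤ 16, expected clicks 15 + 13 + 18 = 46.
slot 1 + slot 2 + slot 6: cost 2 + 7 + 5 = 14 ≤ 16, expected clicks 15 + 16 + 13 = 44.
Best is slot 1, slot 6, and slot 7 with total expected clicks 46.

46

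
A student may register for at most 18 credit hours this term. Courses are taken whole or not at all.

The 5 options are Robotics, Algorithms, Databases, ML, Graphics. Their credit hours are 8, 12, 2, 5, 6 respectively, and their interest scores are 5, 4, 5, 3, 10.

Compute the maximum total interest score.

Robotics + Databases + Graphics: credit hours 8 + 2 + 6 = 16 ≤ 18, interest score 5 + 5 + 10 = 20.
Databases + Graphics: credit hours 2 + 6 = 8 ≤ 18, interest score 5 + 10 = 15.
Databases + ML + Graphics: credit hours 2 + 5 + 6 = 13 ≤ 18, interest score 5 + 3 + 10 = 18.
Best is Robotics, Databases, and Graphics with total interest score 20.

20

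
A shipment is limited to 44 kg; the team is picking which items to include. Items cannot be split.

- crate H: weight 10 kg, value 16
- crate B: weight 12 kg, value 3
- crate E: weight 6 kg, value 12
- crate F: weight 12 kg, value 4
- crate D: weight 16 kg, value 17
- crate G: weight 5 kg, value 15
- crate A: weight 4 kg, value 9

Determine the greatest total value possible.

crate H + crate E + crate D + crate G + crate A: weight 10 + 6 + 16 + 5 + 4 = 41 ≤ 44, value 16 + 12 + 17 + 15 + 9 = 69.
crate H + crate E + crate D + crate G: weight 10 + 6 + 16 + 5 = 37 ≤ 44, value 16 + 12 + 17 + 15 = 60.
Best is crate H, crate E, crate D, crate G, and crate A with total value 69.

69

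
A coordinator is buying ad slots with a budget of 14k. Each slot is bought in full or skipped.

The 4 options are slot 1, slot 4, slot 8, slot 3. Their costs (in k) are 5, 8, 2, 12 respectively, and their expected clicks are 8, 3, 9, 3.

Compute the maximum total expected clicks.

Allowing fractional choices, the relaxed optimum would be about 19.6, but ad slots are indivisible.
slot 1 + slot 8: cost 5 + 2 = 7 ≤ 14, expected clicks 8 + 9 = 17.
slot 4 + slot 8: cost 8 + 2 = 10 ≤ 14, expected clicks 3 + 9 = 12.
Best is slot 1 and slot 8 with total expected clicks 17.

17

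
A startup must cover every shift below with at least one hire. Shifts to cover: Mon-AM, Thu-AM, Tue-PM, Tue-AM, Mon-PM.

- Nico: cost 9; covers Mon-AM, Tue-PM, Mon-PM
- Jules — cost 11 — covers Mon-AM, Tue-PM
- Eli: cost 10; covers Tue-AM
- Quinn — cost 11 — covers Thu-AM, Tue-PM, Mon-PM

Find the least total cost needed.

30

This is a weighted set-cover instance.
Choose Nico, Eli, and Quinn: together they cover Mon-AM, Thu-AM, Tue-PM, Tue-AM, Mon-PM — every shift.
Total cost: 9 + 10 + 11 = 30.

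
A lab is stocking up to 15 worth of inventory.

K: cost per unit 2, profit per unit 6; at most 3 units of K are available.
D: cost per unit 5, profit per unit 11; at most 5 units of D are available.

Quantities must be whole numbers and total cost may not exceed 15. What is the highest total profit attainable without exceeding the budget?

34

K has the best ratio (6/2); taking only K gives at most 3×6 = 18 (stopped by the supply cap of 3).
Mixing does better — 2×K and 2×D: cost 14 ≤ 15, profit 2·6 + 2·11 = 34.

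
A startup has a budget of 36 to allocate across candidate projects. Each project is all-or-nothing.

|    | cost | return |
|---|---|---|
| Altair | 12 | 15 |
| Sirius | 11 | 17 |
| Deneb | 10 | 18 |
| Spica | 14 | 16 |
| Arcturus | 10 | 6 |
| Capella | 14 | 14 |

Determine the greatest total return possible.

Altair + Sirius + Deneb: cost 12 + 11 + 10 = 33 ≤ 36, return 15 + 17 + 18 = 50.
Sirius + Deneb + Capella: cost 11 + 10 + 14 = 35 ≤ 36, return 17 + 18 + 14 = 49.
Sirius + Deneb + Spica: cost 11 + 10 + 14 = 35 ≤ 36, return 17 + 18 + 16 = 51.
Best is Sirius, Deneb, and Spica with total return 51.

51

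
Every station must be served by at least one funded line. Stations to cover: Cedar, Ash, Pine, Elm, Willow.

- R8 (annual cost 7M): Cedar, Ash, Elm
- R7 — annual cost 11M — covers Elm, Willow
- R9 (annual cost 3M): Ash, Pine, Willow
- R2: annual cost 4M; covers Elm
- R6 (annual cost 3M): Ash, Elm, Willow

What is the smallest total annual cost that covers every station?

This is a weighted set-cover instance.
The greedy cost-per-new-station heuristic would pick R9, R6, and R8 for 13, but a cheaper cover exists.
Choose R8 and R9: together they cover Cedar, Ash, Pine, Elm, Willow — every station.
Total annual cost: 7 + 3 = 10.
No cover costs less than 10.

10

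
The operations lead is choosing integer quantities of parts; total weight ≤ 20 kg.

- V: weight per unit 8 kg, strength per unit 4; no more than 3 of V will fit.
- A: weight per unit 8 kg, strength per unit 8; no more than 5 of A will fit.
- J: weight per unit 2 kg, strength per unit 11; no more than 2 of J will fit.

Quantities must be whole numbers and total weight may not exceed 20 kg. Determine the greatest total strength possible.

2×A and 2×J: weight 20 ≤ 20, strength 2·8 + 2·11 = 38.
1×V, 1×A, and 2×J: weight 20 ≤ 20, strength 1·4 + 1·8 + 2·11 = 34.
Best is 38.

38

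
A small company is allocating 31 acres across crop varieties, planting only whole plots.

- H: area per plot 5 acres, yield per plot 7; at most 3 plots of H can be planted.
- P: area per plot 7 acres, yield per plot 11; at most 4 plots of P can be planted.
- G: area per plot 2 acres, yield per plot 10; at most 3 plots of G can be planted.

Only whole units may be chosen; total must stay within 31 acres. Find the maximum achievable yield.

66

2×H, 2×P, and 3×G: area 30 ≤ 31, yield 2·7 + 2·11 + 3·10 = 66.
3×P and 3×G: area 27 ≤ 31, yield 3·11 + 3·10 = 63.
Best is 66.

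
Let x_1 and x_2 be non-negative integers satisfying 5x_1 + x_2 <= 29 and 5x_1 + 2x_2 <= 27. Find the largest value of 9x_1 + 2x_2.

The continuous relaxation peaks at (5.4, 0) with value 48.60; rounding to a feasible lattice point costs some objective.
(x_1,x_2)=(5,1): 5·5+1·1=26≤29, 5·5+2·1=27≤27, objective 47.
(x_1,x_2)=(5,0): 5·5+1·0=25≤29, 5·5+2·0=25≤27, objective 45.
Maximum is 47 at (x_1,x_2)=(5,1).

47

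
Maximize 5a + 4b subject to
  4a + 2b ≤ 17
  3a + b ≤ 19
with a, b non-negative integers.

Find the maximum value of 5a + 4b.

(a,b)=(0,8) is feasible, giving 32.
(a,b)=(0,7) is feasible, giving 28.
Maximum is 32 at (a,b)=(0,8).

32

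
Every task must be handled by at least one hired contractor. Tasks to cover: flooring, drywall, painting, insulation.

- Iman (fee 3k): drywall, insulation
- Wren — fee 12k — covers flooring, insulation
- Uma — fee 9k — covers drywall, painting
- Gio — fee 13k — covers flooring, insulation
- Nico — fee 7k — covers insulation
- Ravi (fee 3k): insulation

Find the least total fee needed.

The greedy cost-per-new-task heuristic would pick Iman, Uma, and Wren for 24, but a cheaper cover exists.
Choose Wren and Uma: together they cover flooring, drywall, painting, insulation — every task.
Total fee: 12 + 9 = 21.
No cover costs less than 21.

21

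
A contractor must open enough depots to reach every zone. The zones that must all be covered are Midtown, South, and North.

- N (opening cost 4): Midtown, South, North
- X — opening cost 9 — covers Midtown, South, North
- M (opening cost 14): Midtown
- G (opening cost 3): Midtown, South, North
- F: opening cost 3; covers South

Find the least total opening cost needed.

3

G alone covers Midtown, South, North — every zone.
Total opening cost: 3.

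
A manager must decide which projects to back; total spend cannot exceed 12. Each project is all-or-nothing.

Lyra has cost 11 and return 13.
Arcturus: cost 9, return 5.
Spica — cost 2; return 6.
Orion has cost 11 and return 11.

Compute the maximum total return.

13

Take Lyra: cost 11 ≤ 12, return 13.
No other feasible combination does better.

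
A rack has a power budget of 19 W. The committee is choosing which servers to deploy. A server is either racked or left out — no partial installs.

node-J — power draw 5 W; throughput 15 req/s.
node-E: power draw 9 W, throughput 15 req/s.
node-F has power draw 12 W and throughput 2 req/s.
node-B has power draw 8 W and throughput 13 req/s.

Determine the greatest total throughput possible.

This is an integer program with binary decision variables.
Take node-J and node-E: power draw 5 + 9 = 14 ≤ 19, throughput 15 + 15 = 30.
No other feasible combination does better.

30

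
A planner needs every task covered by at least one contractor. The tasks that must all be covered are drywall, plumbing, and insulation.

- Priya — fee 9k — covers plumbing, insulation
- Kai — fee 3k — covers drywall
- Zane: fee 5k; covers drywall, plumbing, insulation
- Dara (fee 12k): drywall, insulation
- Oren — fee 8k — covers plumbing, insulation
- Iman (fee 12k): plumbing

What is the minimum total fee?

5

Zane alone covers drywall, plumbing, insulation — every task.
Total fee: 5.
No cover costs less than 5.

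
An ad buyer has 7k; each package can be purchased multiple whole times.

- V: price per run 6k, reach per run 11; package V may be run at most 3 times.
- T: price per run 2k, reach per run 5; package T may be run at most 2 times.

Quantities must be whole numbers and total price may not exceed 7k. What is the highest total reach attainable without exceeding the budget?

This is a bounded integer knapsack.
Take 1×V: price 6 ≤ 7, reach 1·11 = 11.
No other integer combination yields more.

11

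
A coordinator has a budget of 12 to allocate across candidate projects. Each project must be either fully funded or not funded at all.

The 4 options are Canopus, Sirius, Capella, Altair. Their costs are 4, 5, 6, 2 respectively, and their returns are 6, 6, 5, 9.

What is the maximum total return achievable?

21

This is an integer program with binary decision variables.
Allowing fractional choices, the relaxed optimum would be about 21.8, but projects are indivisible.
Canopus + Sirius + Altair: cost 4 + 5 + 2 = 11 ≤ 12, return 6 + 6 + 9 = 21.
Canopus + Altair: cost 4 + 2 = 6 ≤ 12, return 6 + 9 = 15.
Canopus + Capella + Altair: cost 4 + 6 + 2 = 12 ≤ 12, return 6 + 5 + 9 = 20.
Best is Canopus, Sirius, and Altair with total return 21.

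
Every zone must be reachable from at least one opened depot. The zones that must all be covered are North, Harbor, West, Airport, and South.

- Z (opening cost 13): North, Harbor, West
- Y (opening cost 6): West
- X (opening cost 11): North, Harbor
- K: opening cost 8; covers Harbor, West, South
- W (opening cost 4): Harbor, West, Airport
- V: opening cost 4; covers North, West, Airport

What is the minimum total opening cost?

The greedy cost-per-new-zone heuristic would pick W, V, and K for 16, but a cheaper cover exists.
Choose K and V: together they cover North, Harbor, West, Airport, South — every zone.
Total opening cost: 8 + 4 = 12.
No cover costs less than 12.

12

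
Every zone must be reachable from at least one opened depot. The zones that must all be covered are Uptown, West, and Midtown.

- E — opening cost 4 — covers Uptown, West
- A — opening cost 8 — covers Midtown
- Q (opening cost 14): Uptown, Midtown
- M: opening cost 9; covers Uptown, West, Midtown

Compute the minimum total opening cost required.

The greedy cost-per-new-zone heuristic would pick E and A for 12, but a cheaper cover exists.
M alone covers Uptown, West, Midtown — every zone.
Total opening cost: 9.
No cover costs less than 9.

9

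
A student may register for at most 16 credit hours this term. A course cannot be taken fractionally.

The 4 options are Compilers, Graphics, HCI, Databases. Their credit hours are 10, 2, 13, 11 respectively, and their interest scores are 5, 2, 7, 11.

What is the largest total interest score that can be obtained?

13

Allowing fractional choices, the relaxed optimum would be about 14.6, but courses are indivisible.
Graphics + Databases: credit hours 2 + 11 = 13 ≤ 16, interest score 2 + 11 = 13.
Databases: credit hours 11 ≤ 16, interest score 11.
Graphics + HCI: credit hours 2 + 13 = 15 ≤ 16, interest score 2 + 7 = 9.
Best is Graphics and Databases with total interest score 13.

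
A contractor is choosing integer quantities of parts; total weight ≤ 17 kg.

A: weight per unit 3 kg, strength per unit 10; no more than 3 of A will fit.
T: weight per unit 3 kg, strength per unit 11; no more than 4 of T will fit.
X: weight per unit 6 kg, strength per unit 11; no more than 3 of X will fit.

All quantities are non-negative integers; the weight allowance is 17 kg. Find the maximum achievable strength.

54

T has the best ratio (11/3); taking only T gives at most 4×11 = 44 (stopped by the supply cap of 4).
Mixing does better — 1×A and 4×T: weight 15 ≤ 17, strength 1·10 + 4·11 = 54.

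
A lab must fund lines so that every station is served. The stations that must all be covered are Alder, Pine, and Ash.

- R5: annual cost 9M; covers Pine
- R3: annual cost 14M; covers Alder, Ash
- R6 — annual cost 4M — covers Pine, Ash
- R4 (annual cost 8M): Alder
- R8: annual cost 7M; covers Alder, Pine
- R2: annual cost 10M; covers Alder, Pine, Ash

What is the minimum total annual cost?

10

This is a weighted set-cover instance.
The greedy cost-per-new-station heuristic would pick R6 and R8 for 11, but a cheaper cover exists.
R2 alone covers Alder, Pine, Ash — every station.
Total annual cost: 10.
No cover costs less than 10.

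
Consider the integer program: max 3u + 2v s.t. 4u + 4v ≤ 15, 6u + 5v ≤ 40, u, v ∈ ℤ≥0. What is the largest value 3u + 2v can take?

The continuous relaxation peaks at (3.75, 0) with value 11.25; rounding to a feasible lattice point costs some objective.
(u,v)=(3,0): 4·3+4·0=12≤15, 6·3+5·0=18≤40, objective 9.
(u,v)=(2,1): 4·2+4·1=12≤15, 6·2+5·1=17≤40, objective 8.
The best lattice point is (3,0), giving 9.

9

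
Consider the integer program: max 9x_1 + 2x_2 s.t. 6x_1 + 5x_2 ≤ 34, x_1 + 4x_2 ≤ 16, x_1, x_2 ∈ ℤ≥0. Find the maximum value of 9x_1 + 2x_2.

(x_1,x_2)=(5,0): 6·5+5·0=30≤34, 1·5+4·0=5≤16, objective 45.
(x_1,x_2)=(4,1): 6·4+5·1=29≤34, 1·4+4·1=8≤16, objective 38.
Maximum is 45 at (x_1,x_2)=(5,0).

45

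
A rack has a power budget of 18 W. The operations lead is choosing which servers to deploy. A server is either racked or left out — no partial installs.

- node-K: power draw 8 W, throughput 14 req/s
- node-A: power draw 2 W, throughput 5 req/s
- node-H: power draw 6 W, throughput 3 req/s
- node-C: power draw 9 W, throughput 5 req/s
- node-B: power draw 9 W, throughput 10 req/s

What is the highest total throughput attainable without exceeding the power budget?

node-K + node-A + node-H: power draw 8 + 2 + 6 = 16 ≤ 18, throughput 14 + 5 + 3 = 22.
node-K + node-B: power draw 8 + 9 = 17 ≤ 18, throughput 14 + 10 = 24.
node-K + node-A: power draw 8 + 2 = 10 ≤ 18, throughput 14 + 5 = 19.
Best is node-K and node-B with total throughput 24.

24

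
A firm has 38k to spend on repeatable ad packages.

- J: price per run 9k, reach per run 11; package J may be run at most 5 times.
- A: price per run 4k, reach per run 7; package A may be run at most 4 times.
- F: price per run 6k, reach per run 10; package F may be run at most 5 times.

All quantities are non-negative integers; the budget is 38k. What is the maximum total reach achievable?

2×A and 5×F: price 38 ≤ 38, reach 2·7 + 5·10 = 64.
3×A and 4×F: price 36 ≤ 38, reach 3·7 + 4·10 = 61.
Best is 64.

64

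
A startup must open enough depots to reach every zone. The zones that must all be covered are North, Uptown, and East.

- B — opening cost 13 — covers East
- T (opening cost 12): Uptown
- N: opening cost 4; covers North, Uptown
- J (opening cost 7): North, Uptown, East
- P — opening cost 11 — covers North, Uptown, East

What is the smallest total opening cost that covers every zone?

7

The greedy cost-per-new-zone heuristic would pick N and J for 11, but a cheaper cover exists.
J alone covers North, Uptown, East — every zone.
Total opening cost: 7.
No cover costs less than 7.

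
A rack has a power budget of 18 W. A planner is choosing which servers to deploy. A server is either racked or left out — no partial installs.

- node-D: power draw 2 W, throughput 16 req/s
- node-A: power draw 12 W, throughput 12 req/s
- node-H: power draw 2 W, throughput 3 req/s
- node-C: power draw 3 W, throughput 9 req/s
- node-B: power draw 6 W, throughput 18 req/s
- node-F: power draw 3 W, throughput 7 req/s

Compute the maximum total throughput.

Allowing fractional choices, the relaxed optimum would be about 55.0, but servers are indivisible.
node-D + node-C + node-B + node-F: power draw 2 + 3 + 6 + 3 = 14 ≤ 18, throughput 16 + 9 + 18 + 7 = 50.
node-D + node-H + node-C + node-B + node-F: power draw 2 + 2 + 3 + 6 + 3 = 16 ≤ 18, throughput 16 + 3 + 9 + 18 + 7 = 53.
node-D + node-H + node-C + node-B: power draw 2 + 2 + 3 + 6 = 13 ≤ 18, throughput 16 + 3 + 9 + 18 = 46.
Best is node-D, node-H, node-C, node-B, and node-F with total throughput 53.

53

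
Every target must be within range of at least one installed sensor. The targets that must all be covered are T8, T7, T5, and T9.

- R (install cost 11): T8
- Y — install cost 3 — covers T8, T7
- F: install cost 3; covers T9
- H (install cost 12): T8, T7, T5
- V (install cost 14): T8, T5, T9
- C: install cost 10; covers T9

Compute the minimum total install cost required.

Choose F and H: together they cover T8, T7, T5, T9 — every target.
Total install cost: 3 + 12 = 15.

15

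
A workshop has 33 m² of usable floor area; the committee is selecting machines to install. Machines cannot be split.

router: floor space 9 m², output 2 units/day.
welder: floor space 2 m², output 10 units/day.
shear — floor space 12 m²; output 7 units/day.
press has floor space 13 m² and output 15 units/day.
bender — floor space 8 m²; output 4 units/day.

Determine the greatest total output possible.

Allowing fractional choices, the relaxed optimum would be about 35.0, but machines are indivisible.
welder + shear + press: floor space 2 + 12 + 13 = 27 ≤ 33, output 10 + 7 + 15 = 32.
router + welder + press + bender: floor space 9 + 2 + 13 + 8 = 32 ≤ 33, output 2 + 10 + 15 + 4 = 31.
welder + press + bender: floor space 2 + 13 + 8 = 23 ≤ 33, output 10 + 15 + 4 = 29.
Best is welder, shear, and press with total output 32.

32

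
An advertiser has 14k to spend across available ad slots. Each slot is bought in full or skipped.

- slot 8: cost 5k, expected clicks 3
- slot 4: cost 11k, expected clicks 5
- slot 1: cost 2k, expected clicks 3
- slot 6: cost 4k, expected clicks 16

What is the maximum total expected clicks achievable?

This is an integer program with binary decision variables.
Allowing fractional choices, the relaxed optimum would be about 23.4, but ad slots are indivisible.
slot 1 + slot 6: cost 2 + 4 = 6 ≤ 14, expected clicks 3 + 16 = 19.
slot 8 + slot 1 + slot 6: cost 5 + 2 + 4 = 11 ≤ 14, expected clicks 3 + 3 + 16 = 22.
Best is slot 8, slot 1, and slot 6 with total expected clicks 22.

22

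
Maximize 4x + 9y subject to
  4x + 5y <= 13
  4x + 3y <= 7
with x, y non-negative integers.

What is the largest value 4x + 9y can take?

Relaxing integrality, the LP optimum is 21.00 at (x,y) = (0, 2.33), which is not an integer point.
(x,y)=(0,2): 4·0+5·2=10≤13, 4·0+3·2=6≤7, objective 18.
(x,y)=(1,1): 4·1+5·1=9≤13, 4·1+3·1=7≤7, objective 13.
No feasible integer point exceeds 18.

18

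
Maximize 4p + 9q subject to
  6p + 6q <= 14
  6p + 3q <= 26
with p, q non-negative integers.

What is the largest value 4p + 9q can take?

(p,q)=(0,2): 6·0+6·2=12≤14, 6·0+3·2=6≤26, objective 18.
(p,q)=(1,1): 6·1+6·1=12≤14, 6·1+3·1=9≤26, objective 13.
No feasible integer point exceeds 18.

18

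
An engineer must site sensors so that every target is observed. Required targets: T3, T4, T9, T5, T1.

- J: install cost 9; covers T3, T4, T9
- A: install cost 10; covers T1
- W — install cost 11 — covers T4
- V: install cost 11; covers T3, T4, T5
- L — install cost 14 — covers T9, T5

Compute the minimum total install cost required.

This is an integer covering problem.
Choose J, A, and V: together they cover T3, T4, T9, T5, T1 — every target.
Total install cost: 9 + 10 + 11 = 30.
No cover costs less than 30.

30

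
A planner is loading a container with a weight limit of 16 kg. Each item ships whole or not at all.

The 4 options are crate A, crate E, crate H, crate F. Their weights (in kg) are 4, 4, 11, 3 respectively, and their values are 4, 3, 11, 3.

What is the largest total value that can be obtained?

15

This is an integer program with binary decision variables.
Allowing fractional choices, the relaxed optimum would be about 16.0, but items are indivisible.
crate H + crate F: weight 11 + 3 = 14 ≤ 16, value 11 + 3 = 14.
crate A + crate H: weight 4 + 11 = 15 ≤ 16, value 4 + 11 = 15.
Best is crate A and crate H with total value 15.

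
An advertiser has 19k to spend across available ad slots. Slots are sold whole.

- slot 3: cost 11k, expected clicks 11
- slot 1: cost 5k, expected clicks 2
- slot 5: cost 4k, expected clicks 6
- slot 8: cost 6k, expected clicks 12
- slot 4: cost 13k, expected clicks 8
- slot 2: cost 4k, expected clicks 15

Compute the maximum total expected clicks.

Allowing fractional choices, the relaxed optimum would be about 38.0, but ad slots are indivisible.
slot 1 + slot 5 + slot 8 + slot 2: cost 5 + 4 + 6 + 4 = 19 ≤ 19, expected clicks 2 + 6 + 12 + 15 = 35.
slot 5 + slot 8 + slot 2: cost 4 + 6 + 4 = 14 ≤ 19, expected clicks 6 + 12 + 15 = 33.
Best is slot 1, slot 5, slot 8, and slot 2 with total expected clicks 35.

35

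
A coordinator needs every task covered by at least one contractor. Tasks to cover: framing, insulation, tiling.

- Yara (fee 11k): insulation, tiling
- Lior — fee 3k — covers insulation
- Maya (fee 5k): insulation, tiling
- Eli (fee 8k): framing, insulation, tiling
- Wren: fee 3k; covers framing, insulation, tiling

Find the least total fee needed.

3

Wren alone covers framing, insulation, tiling — every task.
Total fee: 3.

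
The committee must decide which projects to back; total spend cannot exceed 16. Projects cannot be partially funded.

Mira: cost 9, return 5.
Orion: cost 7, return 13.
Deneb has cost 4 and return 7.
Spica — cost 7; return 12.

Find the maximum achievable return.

Orion + Spica: cost 7 + 7 = 14 ≤ 16, return 13 + 12 = 25.
Deneb + Spica: cost 4 + 7 = 11 ≤ 16, return 7 + 12 = 19.
Orion + Deneb: cost 7 + 4 = 11 ≤ 16, return 13 + 7 = 20.
Best is Orion and Spica with total return 25.

25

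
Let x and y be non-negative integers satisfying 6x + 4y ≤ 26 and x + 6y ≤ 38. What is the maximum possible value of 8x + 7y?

43

(x,y)=(1,5): 6·1+4·5=26≤26, 1·1+6·5=31≤38, objective 43.
(x,y)=(0,6): 6·0+4·6=24≤26, 1·0+6·6=36≤38, objective 42.
Maximum is 43 at (x,y)=(1,5).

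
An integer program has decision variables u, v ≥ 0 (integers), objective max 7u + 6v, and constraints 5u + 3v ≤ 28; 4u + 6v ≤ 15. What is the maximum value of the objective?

(u,v)=(3,0): 5·3+3·0=15≤28, 4·3+6·0=12≤15, objective 21.
(u,v)=(2,1): 5·2+3·1=13≤28, 4·2+6·1=14≤15, objective 20.
(u,v)=(2,0): 5·2+3·0=10≤28, 4·2+6·0=8≤15, objective 14.
No feasible integer point exceeds 21.

21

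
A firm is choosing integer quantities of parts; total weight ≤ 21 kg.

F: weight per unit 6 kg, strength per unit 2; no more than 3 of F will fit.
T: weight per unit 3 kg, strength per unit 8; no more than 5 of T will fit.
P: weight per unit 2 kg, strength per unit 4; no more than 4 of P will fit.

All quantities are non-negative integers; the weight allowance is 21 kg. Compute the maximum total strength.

4×T and 4×P: weight 20 ≤ 21, strength 4·8 + 4·4 = 48.
5×T and 3×P: weight 21 ≤ 21, strength 5·8 + 3·4 = 52.
Best is 52.

52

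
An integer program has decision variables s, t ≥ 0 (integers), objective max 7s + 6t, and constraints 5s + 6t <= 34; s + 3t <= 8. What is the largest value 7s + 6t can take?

42

Relaxing integrality, the LP optimum is 47.60 at (s,t) = (6.8, 0), which is not an integer point.
(s,t)=(6,0) is feasible, giving 42.
(s,t)=(5,1) is feasible, giving 41.
Maximum is 42 at (s,t)=(6,0).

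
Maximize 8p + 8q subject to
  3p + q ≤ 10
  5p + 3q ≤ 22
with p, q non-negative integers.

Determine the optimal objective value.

Relaxing integrality, the LP optimum is 58.67 at (p,q) = (0, 7.33), which is not an integer point.
(p,q)=(0,7): 3·0+1·7=7≤10, 5·0+3·7=21≤22, objective 56.
(p,q)=(0,6): 3·0+1·6=6≤10, 5·0+3·6=18≤22, objective 48.
The best lattice point is (0,7), giving 56.

56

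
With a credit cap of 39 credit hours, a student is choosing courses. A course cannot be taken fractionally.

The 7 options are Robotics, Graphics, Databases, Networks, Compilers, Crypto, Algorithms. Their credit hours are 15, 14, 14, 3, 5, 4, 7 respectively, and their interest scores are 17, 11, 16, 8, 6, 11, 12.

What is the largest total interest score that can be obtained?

Allowing fractional choices, the relaxed optimum would be about 59.8, but courses are indivisible.
Robotics + Databases + Networks + Algorithms: credit hours 15 + 14 + 3 + 7 = 39 ≤ 39, interest score 17 + 16 + 8 + 12 = 53.
Robotics + Networks + Compilers + Crypto + Algorithms: credit hours 15 + 3 + 5 + 4 + 7 = 34 ≤ 39, interest score 17 + 8 + 6 + 11 + 12 = 54.
Databases + Networks + Compilers + Crypto + Algorithms: credit hours 14 + 3 + 5 + 4 + 7 = 33 ≤ 39, interest score 16 + 8 + 6 + 11 + 12 = 53.
Best is Robotics, Networks, Compilers, Crypto, and Algorithms with total interest score 54.

54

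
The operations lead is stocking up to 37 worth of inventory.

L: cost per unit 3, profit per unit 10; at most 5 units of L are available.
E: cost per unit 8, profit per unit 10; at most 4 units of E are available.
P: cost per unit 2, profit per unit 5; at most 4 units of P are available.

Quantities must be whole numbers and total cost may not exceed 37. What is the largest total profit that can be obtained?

85

Take 5×L, 2×E, and 3×P: cost 37 ≤ 37, profit 5·10 + 2·10 + 3·5 = 85.
L has the best ratio (10/3) and is taken to its limit of 5; remaining capacity is filled optimally with the others.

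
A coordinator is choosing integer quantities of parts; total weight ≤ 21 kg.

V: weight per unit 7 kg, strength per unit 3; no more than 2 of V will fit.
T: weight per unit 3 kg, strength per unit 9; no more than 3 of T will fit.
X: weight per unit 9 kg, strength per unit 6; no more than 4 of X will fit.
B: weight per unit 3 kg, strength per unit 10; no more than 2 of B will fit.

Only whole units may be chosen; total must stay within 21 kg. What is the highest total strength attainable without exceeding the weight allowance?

47

Take 3×T and 2×B: weight 15 ≤ 21, strength 3·9 + 2·10 = 47.
B has the best ratio (10/3) and is taken to its limit of 2; remaining capacity is filled optimally with the others.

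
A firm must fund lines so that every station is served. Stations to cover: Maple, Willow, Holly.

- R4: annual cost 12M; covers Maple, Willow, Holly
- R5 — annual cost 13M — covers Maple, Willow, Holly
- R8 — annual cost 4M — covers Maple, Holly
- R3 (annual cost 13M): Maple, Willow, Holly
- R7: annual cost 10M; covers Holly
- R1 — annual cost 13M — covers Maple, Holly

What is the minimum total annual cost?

12

This is an integer covering problem.
R4 alone covers Maple, Willow, Holly — every station.
Total annual cost: 12.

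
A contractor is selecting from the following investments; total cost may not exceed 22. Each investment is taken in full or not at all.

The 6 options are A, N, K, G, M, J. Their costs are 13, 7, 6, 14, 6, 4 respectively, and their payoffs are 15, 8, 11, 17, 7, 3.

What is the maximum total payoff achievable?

28

This is a 0-1 knapsack instance.
N + K + M: cost 7 + 6 + 6 = 19 ≤ 22, payoff 8 + 11 + 7 = 26.
A + K: cost 13 + 6 = 19 ≤ 22, payoff 15 + 11 = 26.
K + G: cost 6 + 14 = 20 ≤ 22, payoff 11 + 17 = 28.
Best is K and G with total payoff 28.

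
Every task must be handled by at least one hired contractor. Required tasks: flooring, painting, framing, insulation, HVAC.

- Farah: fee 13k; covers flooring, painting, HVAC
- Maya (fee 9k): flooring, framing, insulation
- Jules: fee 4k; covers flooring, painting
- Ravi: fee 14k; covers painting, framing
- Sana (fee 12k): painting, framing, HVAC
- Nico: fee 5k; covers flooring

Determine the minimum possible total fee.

Choose Maya and Sana: together they cover flooring, painting, framing, insulation, HVAC — every task.
Total fee: 9 + 12 = 21.

21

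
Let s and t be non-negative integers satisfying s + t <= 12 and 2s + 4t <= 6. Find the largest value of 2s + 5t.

The continuous relaxation peaks at (0, 1.5) with value 7.50; rounding to a feasible lattice point costs some objective.
(s,t)=(1,1): 1·1+1·1=2≤12, 2·1+4·1=6≤6, objective 7.
(s,t)=(0,1): 1·0+1·1=1≤12, 2·0+4·1=4≤6, objective 5.
Maximum is 7 at (s,t)=(1,1).

7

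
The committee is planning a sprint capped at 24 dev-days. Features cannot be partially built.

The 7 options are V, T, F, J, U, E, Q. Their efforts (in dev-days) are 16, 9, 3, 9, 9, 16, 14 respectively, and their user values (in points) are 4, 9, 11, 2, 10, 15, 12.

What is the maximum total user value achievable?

30

Treat it as a binary knapsack problem.
Allowing fractional choices, the relaxed optimum would be about 32.8, but features are indivisible.
T + F + U: effort 9 + 3 + 9 = 21 ≤ 24, user value 9 + 11 + 10 = 30.
F + E: effort 3 + 16 = 19 ≤ 24, user value 11 + 15 = 26.
F + Q: effort 3 + 14 = 17 ≤ 24, user value 11 + 12 = 23.
Best is T, F, and U with total user value 30.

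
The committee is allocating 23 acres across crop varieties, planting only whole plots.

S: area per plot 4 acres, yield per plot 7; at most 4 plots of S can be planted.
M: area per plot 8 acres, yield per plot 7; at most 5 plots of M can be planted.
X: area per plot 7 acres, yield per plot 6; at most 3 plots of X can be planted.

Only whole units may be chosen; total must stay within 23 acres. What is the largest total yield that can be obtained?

4×S and 1×X: area 23 ≤ 23, yield 4·7 + 1·6 = 34.
3×S and 1×M: area 20 ≤ 23, yield 3·7 + 1·7 = 28.
Best is 34.

34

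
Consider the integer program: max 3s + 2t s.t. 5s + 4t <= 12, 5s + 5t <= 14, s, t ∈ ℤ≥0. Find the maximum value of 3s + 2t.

6

The continuous relaxation peaks at (2.4, 0) with value 7.20; rounding to a feasible lattice point costs some objective.
(s,t)=(2,0): 5·2+4·0=10≤12, 5·2+5·0=10≤14, objective 6.
(s,t)=(1,1): 5·1+4·1=9≤12, 5·1+5·1=10≤14, objective 5.
(s,t)=(1,0): 5·1+4·0=5≤12, 5·1+5·0=5≤14, objective 3.
Maximum is 6 at (s,t)=(2,0).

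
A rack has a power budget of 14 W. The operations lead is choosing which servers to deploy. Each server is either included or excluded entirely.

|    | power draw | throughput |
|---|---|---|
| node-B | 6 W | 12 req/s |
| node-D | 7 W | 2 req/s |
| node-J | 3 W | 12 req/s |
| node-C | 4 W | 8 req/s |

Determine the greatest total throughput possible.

32

Allowing fractional choices, the relaxed optimum would be about 32.3, but servers are indivisible.
node-B + node-J: power draw 6 + 3 = 9 ≤ 14, throughput 12 + 12 = 24.
node-D + node-J + node-C: power draw 7 + 3 + 4 = 14 ≤ 14, throughput 2 + 12 + 8 = 22.
node-B + node-J + node-C: power draw 6 + 3 + 4 = 13 ≤ 14, throughput 12 + 12 + 8 = 32.
Best is node-B, node-J, and node-C with total throughput 32.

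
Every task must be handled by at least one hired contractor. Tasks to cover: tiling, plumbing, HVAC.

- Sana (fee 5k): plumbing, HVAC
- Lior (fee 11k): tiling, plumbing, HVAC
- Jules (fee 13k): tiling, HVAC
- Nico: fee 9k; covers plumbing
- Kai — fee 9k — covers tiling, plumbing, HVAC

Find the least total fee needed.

This is an integer covering problem.
The greedy cost-per-new-task heuristic would pick Sana and Kai for 14, but a cheaper cover exists.
Kai alone covers tiling, plumbing, HVAC — every task.
Total fee: 9.
No cover costs less than 9.

9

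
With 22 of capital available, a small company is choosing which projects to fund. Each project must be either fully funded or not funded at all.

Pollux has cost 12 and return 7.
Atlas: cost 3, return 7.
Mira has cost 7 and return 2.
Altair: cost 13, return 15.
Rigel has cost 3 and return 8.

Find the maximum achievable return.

Allowing fractional choices, the relaxed optimum would be about 31.8, but projects are indivisible.
Altair + Rigel: cost 13 + 3 = 16 ≤ 22, return 15 + 8 = 23.
Atlas + Altair + Rigel: cost 3 + 13 + 3 = 19 ≤ 22, return 7 + 15 + 8 = 30.
Best is Atlas, Altair, and Rigel with total return 30.

30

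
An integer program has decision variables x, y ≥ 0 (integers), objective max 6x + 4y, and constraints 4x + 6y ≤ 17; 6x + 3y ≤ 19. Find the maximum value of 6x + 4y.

18

Relaxing integrality, the LP optimum is 20.08 at (x,y) = (2.62, 1.08), which is not an integer point.
(x,y)=(3,0): 4·3+6·0=12≤17, 6·3+3·0=18≤19, objective 18.
(x,y)=(2,1): 4·2+6·1=14≤17, 6·2+3·1=15≤19, objective 16.
(x,y)=(1,2): 4·1+6·2=16≤17, 6·1+3·2=12≤19, objective 14.
No feasible integer point exceeds 18.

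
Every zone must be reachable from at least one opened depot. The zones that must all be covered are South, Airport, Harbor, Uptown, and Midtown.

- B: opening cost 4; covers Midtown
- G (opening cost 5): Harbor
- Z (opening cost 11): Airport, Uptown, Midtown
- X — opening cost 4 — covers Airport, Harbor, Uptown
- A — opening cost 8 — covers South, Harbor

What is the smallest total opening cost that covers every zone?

Choose B, X, and A: together they cover South, Airport, Harbor, Uptown, Midtown — every zone.
Total opening cost: 4 + 4 + 8 = 16.

16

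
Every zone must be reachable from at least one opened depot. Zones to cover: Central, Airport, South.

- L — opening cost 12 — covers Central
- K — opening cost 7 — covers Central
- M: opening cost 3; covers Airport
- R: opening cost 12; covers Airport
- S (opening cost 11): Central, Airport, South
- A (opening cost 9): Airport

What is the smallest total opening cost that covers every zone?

The greedy cost-per-new-zone heuristic would pick M and S for 14, but a cheaper cover exists.
S alone covers Central, Airport, South — every zone.
Total opening cost: 11.
No cover costs less than 11.

11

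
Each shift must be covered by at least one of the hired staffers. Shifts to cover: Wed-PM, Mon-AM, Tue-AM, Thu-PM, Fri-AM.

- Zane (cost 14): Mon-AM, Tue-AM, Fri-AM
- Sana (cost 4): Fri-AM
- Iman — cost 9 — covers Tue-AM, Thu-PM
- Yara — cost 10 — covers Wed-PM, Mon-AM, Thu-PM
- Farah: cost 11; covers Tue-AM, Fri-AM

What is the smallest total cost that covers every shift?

21

Choose Yara and Farah: together they cover Wed-PM, Mon-AM, Tue-AM, Thu-PM, Fri-AM — every shift.
Total cost: 10 + 11 = 21.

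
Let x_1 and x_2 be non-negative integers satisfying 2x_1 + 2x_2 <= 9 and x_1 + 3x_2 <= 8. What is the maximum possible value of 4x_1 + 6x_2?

20

(x_1,x_2)=(2,2): 2·2+2·2=8≤9, 1·2+3·2=8≤8, objective 20.
(x_1,x_2)=(3,1): 2·3+2·1=8≤9, 1·3+3·1=6≤8, objective 18.
(x_1,x_2)=(1,2): 2·1+2·2=6≤9, 1·1+3·2=7≤8, objective 16.
(x_1,x_2)=(2,1): 2·2+2·1=6≤9, 1·2+3·1=5≤8, objective 14.
The best lattice point is (2,2), giving 20.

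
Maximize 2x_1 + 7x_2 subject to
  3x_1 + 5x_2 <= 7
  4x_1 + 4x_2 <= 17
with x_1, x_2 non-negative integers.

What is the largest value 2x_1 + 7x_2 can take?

7

Relaxing integrality, the LP optimum is 9.80 at (x_1,x_2) = (0, 1.4), which is not an integer point.
(x_1,x_2)=(0,1): 3·0+5·1=5≤7, 4·0+4·1=4≤17, objective 7.
(x_1,x_2)=(1,0): 3·1+5·0=3≤7, 4·1+4·0=4≤17, objective 2.
(x_1,x_2)=(0,0): 3·0+5·0=0≤7, 4·0+4·0=0≤17, objective 0.
Maximum is 7 at (x_1,x_2)=(0,1).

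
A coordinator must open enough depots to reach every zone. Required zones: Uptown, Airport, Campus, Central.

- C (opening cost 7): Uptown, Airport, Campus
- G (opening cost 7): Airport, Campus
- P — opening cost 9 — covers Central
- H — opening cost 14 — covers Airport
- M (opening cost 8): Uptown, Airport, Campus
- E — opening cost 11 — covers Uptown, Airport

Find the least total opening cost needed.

Choose C and P: together they cover Uptown, Airport, Campus, Central — every zone.
Total opening cost: 7 + 9 = 16.
No cover costs less than 16.

16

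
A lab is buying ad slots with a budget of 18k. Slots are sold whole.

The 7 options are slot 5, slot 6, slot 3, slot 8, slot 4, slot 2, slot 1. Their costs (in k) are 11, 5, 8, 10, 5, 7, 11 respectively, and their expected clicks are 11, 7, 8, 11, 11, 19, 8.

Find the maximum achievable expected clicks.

This is a 0-1 knapsack instance.
Allowing fractional choices, the relaxed optimum would be about 38.1, but ad slots are indivisible.
slot 8 + slot 2: cost 10 + 7 = 17 ≤ 18, expected clicks 11 + 19 = 30.
slot 4 + slot 2: cost 5 + 7 = 12 ≤ 18, expected clicks 11 + 19 = 30.
slot 6 + slot 4 + slot 2: cost 5 + 5 + 7 = 17 ≤ 18, expected clicks 7 + 11 + 19 = 37.
Best is slot 6, slot 4, and slot 2 with total expected clicks 37.

37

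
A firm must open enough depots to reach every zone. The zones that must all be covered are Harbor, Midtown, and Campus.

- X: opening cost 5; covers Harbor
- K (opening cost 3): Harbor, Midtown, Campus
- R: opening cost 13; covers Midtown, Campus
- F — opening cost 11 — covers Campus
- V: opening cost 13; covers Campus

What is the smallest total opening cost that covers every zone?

3

K alone covers Harbor, Midtown, Campus — every zone.
Total opening cost: 3.
No cover costs less than 3.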